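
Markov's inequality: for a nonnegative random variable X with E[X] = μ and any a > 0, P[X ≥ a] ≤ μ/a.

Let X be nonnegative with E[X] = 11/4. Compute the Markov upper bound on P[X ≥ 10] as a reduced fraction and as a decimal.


μ = E[X] = 11/4, a = 10.
Markov: P[X ≥ 10] ≤ μ/a = (11/4)/10 = 11/40.
Numerically: ≈ 0.27500.
(Since a = 10 > μ = 2.75000, the bound 11/40 is < 1 and informative.)

P[X ≥ 10] ≤ 11/40 ≈ 0.27500.


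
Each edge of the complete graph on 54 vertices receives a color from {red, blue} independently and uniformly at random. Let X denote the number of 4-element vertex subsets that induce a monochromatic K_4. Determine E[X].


Let X = Σ_S X_S over the C(54, 4) = 316251 subsets S of size 4, where X_S = 1 if the K_4 on S is monochromatic.
For a fixed S, the K_4 on S has C(4, 2) = 6 edges. P[all 6 edges red] = (1/2)^6, and likewise for blue, so P[monochromatic] = 2·(1/2)^6 = 2^{1 − 6} = 1/32.
By linearity: E[X] = C(54, 4) · 2^{1 − 6} = 316251 · 1/32 = 316251/32.
Numerically: E[X] ≈ 9882.843750.

E[X] = C(54,4)·2^(1−C(4,2)) = 316251/32 ≈ 9882.843750.


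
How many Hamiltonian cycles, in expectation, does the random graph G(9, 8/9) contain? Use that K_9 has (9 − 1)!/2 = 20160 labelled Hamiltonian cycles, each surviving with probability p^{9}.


K_9 has (9 − 1)!/2 = 20160 labelled Hamiltonian cycles.
For each such Hamiltonian cycle H, let X_H = 1 if all 9 edges of H are present in G. Then P[X_H = 1] = p^{9} = (8/9)^{9} = 134217728/387420489.
Summing the indicators: E[X] = Σ_H E[X_H] = 20160 · p^{9} = 20160 · 134217728/387420489 = 300647710720/43046721.
Numerically: E[X] ≈ 6984.22.

E[X] = 20160 · (8/9)^{9} = 300647710720/43046721 ≈ 6984.22.


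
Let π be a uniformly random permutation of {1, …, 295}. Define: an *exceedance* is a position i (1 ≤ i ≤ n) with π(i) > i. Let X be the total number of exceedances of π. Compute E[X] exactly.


Write X = Σ_{i=1}^{295} X_i, where X_i = 1_{π(i) > i}.
For each fixed i, π(i) is uniform over {1, …, 295} (marginal of a uniform permutation), so P[π(i) > i] = (n − i)/n. Summing: Σ_{i=1}^{295} (n − i)/n = (0 + 1 + … + 294)/295 = 295(295 − 1)/(2·295) = (295 − 1)/2.
Hence E[X] = Σ_{i=1}^{295} (295 − i)/295 = 147 ≈ 147.000.

E[X] = 147 = 147.000.


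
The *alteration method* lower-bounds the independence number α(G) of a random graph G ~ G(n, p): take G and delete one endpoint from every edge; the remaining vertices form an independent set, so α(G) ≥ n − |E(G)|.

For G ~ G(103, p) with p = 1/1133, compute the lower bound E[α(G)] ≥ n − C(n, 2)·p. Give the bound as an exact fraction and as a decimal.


E[|E(G)|] = C(103, 2)·p = 5253 · (1/1133) = 51/11.
E[α(G)] ≥ n − E[|E(G)|] = 103 − 51/11 = 1082/11.
Numerically: ≈ 98.364.
(This is only a lower bound; the true E[α(G)] may be larger.)

E[α(G)] ≥ 1082/11 ≈ 98.364.


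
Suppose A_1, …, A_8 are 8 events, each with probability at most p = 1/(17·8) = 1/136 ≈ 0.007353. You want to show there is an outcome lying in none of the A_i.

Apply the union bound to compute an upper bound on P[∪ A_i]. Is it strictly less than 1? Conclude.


Union bound: P[∪_{i=1}^{8} A_i] ≤ Σ_i P[A_i] ≤ 8·p = 8·(1/136) = 1/17.
Numerically: 1/17 ≈ 0.058824.
Is 1/17 < 1? YES.
Since P[∪ A_i] ≤ 1/17 < 1, the complement has P[∩ A_i^c] ≥ 1 − 1/17 = 16/17 > 0, so some outcome avoids every A_i.

8·p = 1/17 ≈ 0.058824; existence CERTIFIED by the union bound.


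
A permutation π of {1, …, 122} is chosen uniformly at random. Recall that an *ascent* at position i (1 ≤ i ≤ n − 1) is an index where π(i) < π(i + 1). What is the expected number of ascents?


Write X = Σ X_I over i = 1, …, 121, with X_I the indicator of one ascent.
There are 121 indicators.
For each fixed i, the pair (π(i), π(i+1)) is a uniformly random ordered pair of distinct values from {1, …, 122}; by symmetry P[π(i) < π(i+1)] = 1/2.
By linearity: E[X] = 121 · (1/2) = (122 − 1) · (1/2) = 121/2 ≈ 60.50000.

E[X] = 121/2 = 60.50000.


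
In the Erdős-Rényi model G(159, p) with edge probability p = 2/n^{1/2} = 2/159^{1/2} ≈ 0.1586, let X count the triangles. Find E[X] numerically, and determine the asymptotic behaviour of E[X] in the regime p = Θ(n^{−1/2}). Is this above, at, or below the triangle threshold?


Number of potential triangles: C(159, 3) = 657359.
Each occurs with probability p³ ≈ (0.1586)³ ≈ 3.990197e-03.
By linearity: E[X] = C(159, 3)·p³ ≈ 657359 · 3.990197e-03 ≈ 2622.9917.
Since α = 1/2 < 1, p = c/n^{1/2} ≫ 1/n is above the triangle threshold p ~ 1/n. Asymptotically E[X] ~ (c³/6)·n^{3(1−α)} = (2³/6)·n^{1.5} → ∞; triangles are abundant w.h.p.

E[X] ≈ 2622.9917; in regime p = Θ(1/n^{1/2}) E[X] diverges (above the triangle threshold p ~ 1/n).


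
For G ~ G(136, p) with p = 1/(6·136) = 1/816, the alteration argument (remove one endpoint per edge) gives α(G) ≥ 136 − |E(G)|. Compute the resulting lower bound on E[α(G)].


E[|E(G)|] = C(136, 2)·p = 9180 · (1/816) = 45/4.
E[α(G)] ≥ n − E[|E(G)|] = 136 − 45/4 = 499/4.
Numerically: ≈ 124.75000.
(This is only a lower bound; the true E[α(G)] may be larger.)

E[α(G)] ≥ 499/4 ≈ 124.75000.


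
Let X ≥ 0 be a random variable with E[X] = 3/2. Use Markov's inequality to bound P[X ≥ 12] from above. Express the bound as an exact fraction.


μ = E[X] = 3/2, a = 12.
Markov: P[X ≥ 12] ≤ μ/a = (3/2)/12 = 1/8.
Numerically: ≈ 0.1250.
(Since a = 12 > μ = 1.5000, the bound 1/8 is < 1 and informative.)

P[X ≥ 12] ≤ 1/8 ≈ 0.1250.


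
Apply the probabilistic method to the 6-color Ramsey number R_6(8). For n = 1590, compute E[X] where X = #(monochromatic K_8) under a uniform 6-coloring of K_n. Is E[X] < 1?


E[X] = C(1590, 8) · 6^{1 − 28} = 995397314198933813310 · 6^{−27} = 995397314198933813310/1023490369077469249536.
As a reduced fraction: E[X] = 55299850788829656295/56860576059859402752 ≈ 0.9726.
Is E[X] < 1? YES.
Since E[X] < 1, there exists a 6-coloring of K_{1590} with no monochromatic K_8; hence R_6(8) > 1590.

E[X] = 55299850788829656295/56860576059859402752 ≈ 0.9726; E[X] < 1, so R_6(8) > 1590.


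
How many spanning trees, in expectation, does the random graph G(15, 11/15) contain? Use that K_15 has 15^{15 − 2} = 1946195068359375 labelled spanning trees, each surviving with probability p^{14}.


K_15 has 15^{15 − 2} = 1946195068359375 labelled spanning trees.
For each such spanning tree H, let X_H = 1 if all 14 edges of H are present in G. Then P[X_H = 1] = p^{14} = (11/15)^{14} = 379749833583241/29192926025390625.
Summing the indicators: E[X] = Σ_H E[X_H] = 1946195068359375 · p^{14} = 1946195068359375 · 379749833583241/29192926025390625 = 379749833583241/15.
Numerically: E[X] ≈ 2.5317e+13.

E[X] = 1946195068359375 · (11/15)^{14} = 379749833583241/15 ≈ 2.5317e+13.


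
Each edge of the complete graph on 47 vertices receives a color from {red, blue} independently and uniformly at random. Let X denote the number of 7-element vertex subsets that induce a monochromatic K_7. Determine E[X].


Let X = Σ_S X_S over the C(47, 7) = 62891499 subsets S of size 7, where X_S = 1 if the K_7 on S is monochromatic.
For a fixed S, the K_7 on S has C(7, 2) = 21 edges. P[all 21 edges red] = (1/2)^21, and likewise for blue, so P[monochromatic] = 2·(1/2)^21 = 2^{1 − 21} = 1/1048576.
By linearity: E[X] = C(47, 7) · 2^{1 − 21} = 62891499 · 1/1048576 = 62891499/1048576.
Numerically: E[X] ≈ 59.9780.

E[X] = C(47,7)·2^(1−C(7,2)) = 62891499/1048576 ≈ 59.9780.


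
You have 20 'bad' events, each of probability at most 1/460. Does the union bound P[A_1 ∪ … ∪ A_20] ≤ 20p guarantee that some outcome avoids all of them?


Union bound: P[∪_{i=1}^{20} A_i] ≤ Σ_i P[A_i] ≤ 20·p = 20·(1/460) = 1/23.
Numerically: 1/23 ≈ 0.04348.
Is 1/23 < 1? YES.
Since P[∪ A_i] ≤ 1/23 < 1, the complement has P[∩ A_i^c] ≥ 1 − 1/23 = 22/23 > 0, so some outcome avoids every A_i.

20·p = 1/23 ≈ 0.04348; existence CERTIFIED by the union bound.


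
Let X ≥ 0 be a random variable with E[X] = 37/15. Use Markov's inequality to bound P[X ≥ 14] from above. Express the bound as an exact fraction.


μ = E[X] = 37/15, a = 14.
Markov: P[X ≥ 14] ≤ μ/a = (37/15)/14 = 37/210.
Numerically: ≈ 0.176190.
(Since a = 14 > μ = 2.466667, the bound 37/210 is < 1 and informative.)

P[X ≥ 14] ≤ 37/210 ≈ 0.176190.


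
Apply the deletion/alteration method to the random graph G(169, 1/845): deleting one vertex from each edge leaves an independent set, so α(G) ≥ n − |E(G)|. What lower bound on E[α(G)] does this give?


E[|E(G)|] = C(169, 2)·p = 14196 · (1/845) = 84/5.
E[α(G)] ≥ n − E[|E(G)|] = 169 − 84/5 = 761/5.
Numerically: ≈ 152.2000.
(This is only a lower bound; the true E[α(G)] may be larger.)

E[α(G)] ≥ 761/5 ≈ 152.2000.


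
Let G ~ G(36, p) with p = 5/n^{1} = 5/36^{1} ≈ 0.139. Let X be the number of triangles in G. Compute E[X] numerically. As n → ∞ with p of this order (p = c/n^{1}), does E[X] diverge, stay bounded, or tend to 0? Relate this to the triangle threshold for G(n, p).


Number of potential triangles: C(36, 3) = 7140.
Each occurs with probability p³ ≈ (0.139)³ ≈ 2.67918e-03.
By linearity: E[X] = C(36, 3)·p³ ≈ 7140 · 2.67918e-03 ≈ 19.129.
Here α = 1, so p = 5/n is exactly at the triangle threshold p ~ 1/n. Asymptotically E[X] → c³/6 = 5³/6 = 125/6 ≈ 20.833, a bounded constant. In this regime the triangle count is asymptotically Poisson(c³/6).

E[X] ≈ 19.129; in regime p = Θ(1/n^{1}) E[X] stays bounded (at the triangle threshold p ~ 1/n).


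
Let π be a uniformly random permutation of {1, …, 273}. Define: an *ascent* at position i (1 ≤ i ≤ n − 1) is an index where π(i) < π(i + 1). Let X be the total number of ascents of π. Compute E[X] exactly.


Write X = Σ X_I over i = 1, …, 272, with X_I the indicator of one ascent.
There are 272 indicators.
For each fixed i, the pair (π(i), π(i+1)) is a uniformly random ordered pair of distinct values from {1, …, 273}; by symmetry P[π(i) < π(i+1)] = 1/2.
By linearity: E[X] = 272 · (1/2) = (273 − 1) · (1/2) = 136 ≈ 136.000.

E[X] = 136 = 136.000.


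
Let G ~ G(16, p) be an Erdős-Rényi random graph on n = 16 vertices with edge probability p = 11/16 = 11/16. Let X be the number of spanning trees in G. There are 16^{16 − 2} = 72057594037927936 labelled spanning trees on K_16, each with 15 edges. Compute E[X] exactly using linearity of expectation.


K_16 has 16^{16 − 2} = 72057594037927936 labelled spanning trees.
For each such spanning tree H, let X_H = 1 if all 15 edges of H are present in G. Then P[X_H = 1] = p^{15} = (11/16)^{15} = 4177248169415651/1152921504606846976.
Summing the indicators: E[X] = Σ_H E[X_H] = 72057594037927936 · p^{15} = 72057594037927936 · 4177248169415651/1152921504606846976 = 4177248169415651/16.
Numerically: E[X] ≈ 2.6108e+14.

E[X] = 72057594037927936 · (11/16)^{15} = 4177248169415651/16 ≈ 2.6108e+14.


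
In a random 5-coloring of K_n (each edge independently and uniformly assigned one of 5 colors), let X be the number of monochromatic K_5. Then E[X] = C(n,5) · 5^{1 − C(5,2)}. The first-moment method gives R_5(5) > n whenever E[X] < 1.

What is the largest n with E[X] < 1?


We need C(n, 5) · 5^{1 − 10} < 1, i.e. C(n, 5) < 5^{10 − 1} = 1953125.
Check values of n near the boundary:
  n = 43: C(43, 5) = 962598; 962598 < 1953125? YES
  n = 44: C(44, 5) = 1086008; 1086008 < 1953125? YES
  n = 45: C(45, 5) = 1221759; 1221759 < 1953125? YES
  n = 46: C(46, 5) = 1370754; 1370754 < 1953125? YES
  n = 47: C(47, 5) = 1533939; 1533939 < 1953125? YES
  n = 48: C(48, 5) = 1712304; 1712304 < 1953125? YES
  n = 49: C(49, 5) = 1906884; 1906884 < 1953125? YES
  n = 50: C(50, 5) = 2118760; 2118760 < 1953125? NO
  n = 51: C(51, 5) = 2349060; 2349060 < 1953125? NO
  n = 52: C(52, 5) = 2598960; 2598960 < 1953125? NO
The largest n with C(n, 5) < 1953125 is n = 49 (where E[X] = 1906884/1953125 ≈ 0.9763). Hence R_5(5) > 49, i.e. R_5(5) ≥ 50.

Largest n = 49; hence R_5(5) > 49.


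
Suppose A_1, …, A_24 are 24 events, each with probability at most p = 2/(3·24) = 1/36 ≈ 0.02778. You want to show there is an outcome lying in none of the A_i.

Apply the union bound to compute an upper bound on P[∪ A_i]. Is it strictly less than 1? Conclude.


Union bound: P[∪_{i=1}^{24} A_i] ≤ Σ_i P[A_i] ≤ 24·p = 24·(1/36) = 2/3.
Numerically: 2/3 ≈ 0.66667.
Is 2/3 < 1? YES.
Since P[∪ A_i] ≤ 2/3 < 1, the complement has P[∩ A_i^c] ≥ 1 − 2/3 = 1/3 > 0, so some outcome avoids every A_i.

24·p = 2/3 ≈ 0.66667; existence CERTIFIED by the union bound.


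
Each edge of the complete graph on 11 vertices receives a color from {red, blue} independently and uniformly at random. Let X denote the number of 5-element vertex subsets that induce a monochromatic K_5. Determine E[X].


Let X = Σ_S X_S over the C(11, 5) = 462 subsets S of size 5, where X_S = 1 if the K_5 on S is monochromatic.
For a fixed S, the K_5 on S has C(5, 2) = 10 edges. P[all 10 edges red] = (1/2)^10, and likewise for blue, so P[monochromatic] = 2·(1/2)^10 = 2^{1 − 10} = 1/512.
By linearity: E[X] = C(11, 5) · 2^{1 − 10} = 462 · 1/512 = 231/256.
Numerically: E[X] ≈ 0.902344.

E[X] = C(11,5)·2^(1−C(5,2)) = 231/256 ≈ 0.902344.


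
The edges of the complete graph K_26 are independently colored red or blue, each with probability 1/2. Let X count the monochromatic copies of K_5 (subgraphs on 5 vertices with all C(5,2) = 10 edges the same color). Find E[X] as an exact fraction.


Let X = Σ_S X_S over the C(26, 5) = 65780 subsets S of size 5, where X_S = 1 if the K_5 on S is monochromatic.
For a fixed S, the K_5 on S has C(5, 2) = 10 edges. P[all 10 edges red] = (1/2)^10, and likewise for blue, so P[monochromatic] = 2·(1/2)^10 = 2^{1 − 10} = 1/512.
Summing: E[X] = C(26, 5) · 2^{1 − 10} = 65780 · 1/512 = 16445/128.
Numerically: E[X] ≈ 128.476562.

E[X] = C(26,5)·2^(1−C(5,2)) = 16445/128 ≈ 128.476562.


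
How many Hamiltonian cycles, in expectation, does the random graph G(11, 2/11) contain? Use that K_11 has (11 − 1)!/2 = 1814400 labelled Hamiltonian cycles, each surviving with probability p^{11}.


K_11 has (11 − 1)!/2 = 1814400 labelled Hamiltonian cycles.
For each such Hamiltonian cycle H, let X_H = 1 if all 11 edges of H are present in G. Then P[X_H = 1] = p^{11} = (2/11)^{11} = 2048/285311670611.
Summing the indicators: E[X] = Σ_H E[X_H] = 1814400 · p^{11} = 1814400 · 2048/285311670611 = 3715891200/285311670611.
Numerically: E[X] ≈ 0.013024.

E[X] = 1814400 · (2/11)^{11} = 3715891200/285311670611 ≈ 0.013024.


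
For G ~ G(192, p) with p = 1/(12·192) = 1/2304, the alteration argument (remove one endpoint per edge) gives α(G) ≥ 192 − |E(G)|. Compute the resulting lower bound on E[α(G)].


E[|E(G)|] = C(192, 2)·p = 18336 · (1/2304) = 191/24.
E[α(G)] ≥ n − E[|E(G)|] = 192 − 191/24 = 4417/24.
Numerically: ≈ 184.04167.
(This is only a lower bound; the true E[α(G)] may be larger.)

E[α(G)] ≥ 4417/24 ≈ 184.04167.


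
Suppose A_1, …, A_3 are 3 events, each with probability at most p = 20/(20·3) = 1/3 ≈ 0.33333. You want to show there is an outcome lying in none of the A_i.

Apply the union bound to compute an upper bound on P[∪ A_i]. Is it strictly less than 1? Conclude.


Union bound: P[∪_{i=1}^{3} A_i] ≤ Σ_i P[A_i] ≤ 3·p = 3·(1/3) = 1.
Numerically: 1 ≈ 1.00000.
Is 1 < 1? NO.
Since the bound 1 is ≥ 1, the union bound is uninformative here; it does NOT by itself certify existence.

3·p = 1 ≈ 1.00000; existence NOT certified by the union bound.


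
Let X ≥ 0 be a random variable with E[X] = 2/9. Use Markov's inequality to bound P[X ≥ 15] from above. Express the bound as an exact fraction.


μ = E[X] = 2/9, a = 15.
Markov: P[X ≥ 15] ≤ μ/a = (2/9)/15 = 2/135.
Numerically: ≈ 0.01481.
(Since a = 15 > μ = 0.22222, the bound 2/135 is < 1 and informative.)

P[X ≥ 15] ≤ 2/135 ≈ 0.01481.


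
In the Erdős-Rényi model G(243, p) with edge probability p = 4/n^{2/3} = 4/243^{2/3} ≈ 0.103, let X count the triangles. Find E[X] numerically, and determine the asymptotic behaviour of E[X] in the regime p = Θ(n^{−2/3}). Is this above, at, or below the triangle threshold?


Number of potential triangles: C(243, 3) = 2362041.
Each occurs with probability p³ ≈ (0.103)³ ≈ 1.08385e-03.
By linearity: E[X] = C(243, 3)·p³ ≈ 2362041 · 1.08385e-03 ≈ 2560.088.
Since α = 2/3 < 1, p = c/n^{2/3} ≫ 1/n is above the triangle threshold p ~ 1/n. Asymptotically E[X] ~ (c³/6)·n^{3(1−α)} = (4³/6)·n^{1} → ∞; triangles are abundant w.h.p.

E[X] ≈ 2560.088; in regime p = Θ(1/n^{2/3}) E[X] diverges (above the triangle threshold p ~ 1/n).


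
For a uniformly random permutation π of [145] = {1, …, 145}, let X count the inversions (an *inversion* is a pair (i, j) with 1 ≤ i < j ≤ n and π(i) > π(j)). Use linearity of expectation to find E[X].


Write X = Σ X_I over the C(145, 2) = 10440 pairs i < j, with X_I the indicator of one inversion.
There are 10440 indicators.
For each fixed pair i < j, the values π(i) and π(j) are two distinct elements of {1, …, 145} in uniformly random order; by symmetry P[π(i) > π(j)] = 1/2.
By linearity: E[X] = 10440 · (1/2) = C(145, 2) · (1/2) = 10440/2 = 5220 ≈ 5220.00000.

E[X] = 5220 = 5220.00000.


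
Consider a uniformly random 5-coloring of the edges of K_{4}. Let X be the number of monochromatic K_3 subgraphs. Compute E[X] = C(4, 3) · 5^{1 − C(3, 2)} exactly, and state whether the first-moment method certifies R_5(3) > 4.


E[X] = C(4, 3) · 5^{1 − 3} = 4 · 5^{−2} = 4/25.
As a reduced fraction: E[X] = 4/25 ≈ 0.1600000.
Is E[X] < 1? YES.
Since E[X] < 1, there exists a 5-coloring of K_{4} with no monochromatic K_3; hence R_5(3) > 4.

E[X] = 4/25 ≈ 0.1600000; E[X] < 1, so R_5(3) > 4.


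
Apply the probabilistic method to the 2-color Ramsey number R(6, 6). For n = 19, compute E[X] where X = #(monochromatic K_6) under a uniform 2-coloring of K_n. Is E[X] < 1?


E[X] = C(19, 6) · 2^{1 − 15} = 27132 · 2^{−14} = 27132/16384.
As a reduced fraction: E[X] = 6783/4096 ≈ 1.656006.
Is E[X] < 1? NO.
Since E[X] ≥ 1, the first-moment bound is inconclusive at n = 19; it does NOT by itself certify R(6, 6) > 19.

E[X] = 6783/4096 ≈ 1.656006; E[X] ≥ 1; first-moment method inconclusive here.


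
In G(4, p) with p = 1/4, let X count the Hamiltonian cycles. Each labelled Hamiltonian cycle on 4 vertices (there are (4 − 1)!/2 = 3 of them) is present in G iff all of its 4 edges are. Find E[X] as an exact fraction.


K_4 has (4 − 1)!/2 = 3 labelled Hamiltonian cycles.
For each such Hamiltonian cycle H, let X_H = 1 if all 4 edges of H are present in G. Then P[X_H = 1] = p^{4} = (1/4)^{4} = 1/256.
By linearity of expectation: E[X] = Σ_H E[X_H] = 3 · p^{4} = 3 · 1/256 = 3/256.
Numerically: E[X] ≈ 0.0117.

E[X] = 3 · (1/4)^{4} = 3/256 ≈ 0.0117.


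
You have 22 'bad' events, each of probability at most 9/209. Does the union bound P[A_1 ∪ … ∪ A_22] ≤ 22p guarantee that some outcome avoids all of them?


Union bound: P[∪_{i=1}^{22} A_i] ≤ Σ_i P[A_i] ≤ 22·p = 22·(9/209) = 18/19.
Numerically: 18/19 ≈ 0.947368.
Is 18/19 < 1? YES.
Since P[∪ A_i] ≤ 18/19 < 1, the complement has P[∩ A_i^c] ≥ 1 − 18/19 = 1/19 > 0, so some outcome avoids every A_i.

22·p = 18/19 ≈ 0.947368; existence CERTIFIED by the union bound.


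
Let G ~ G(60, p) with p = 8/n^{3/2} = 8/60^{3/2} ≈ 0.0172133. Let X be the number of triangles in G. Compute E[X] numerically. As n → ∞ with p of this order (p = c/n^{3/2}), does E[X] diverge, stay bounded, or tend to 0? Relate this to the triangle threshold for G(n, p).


Number of potential triangles: C(60, 3) = 34220.
Each occurs with probability p³ ≈ (0.0172133)³ ≈ 5.10022498e-06.
By linearity: E[X] = C(60, 3)·p³ ≈ 34220 · 5.10022498e-06 ≈ 0.174530.
Since α = 3/2 > 1, p = c/n^{3/2} = o(1/n) is below the triangle threshold p ~ 1/n. Asymptotically E[X] ~ (c³/6)·n^{3(1−α)} = (8³/6)·n^{-1.5} → 0, so by Markov's inequality G has no triangles w.h.p.

E[X] ≈ 0.174530; in regime p = Θ(1/n^{3/2}) E[X] tends to 0 (below the triangle threshold p ~ 1/n).


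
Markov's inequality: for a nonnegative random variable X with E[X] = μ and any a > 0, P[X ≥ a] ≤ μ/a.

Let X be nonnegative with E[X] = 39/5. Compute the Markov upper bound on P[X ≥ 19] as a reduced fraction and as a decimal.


μ = E[X] = 39/5, a = 19.
Markov: P[X ≥ 19] ≤ μ/a = (39/5)/19 = 39/95.
Numerically: ≈ 0.411.
(Since a = 19 > μ = 7.800, the bound 39/95 is < 1 and informative.)

P[X ≥ 19] ≤ 39/95 ≈ 0.411.


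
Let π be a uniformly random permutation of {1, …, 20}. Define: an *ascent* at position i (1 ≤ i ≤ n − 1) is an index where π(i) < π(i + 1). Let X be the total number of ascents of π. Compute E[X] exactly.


Write X = Σ X_I over i = 1, …, 19, with X_I the indicator of one ascent.
There are 19 indicators.
For each fixed i, the pair (π(i), π(i+1)) is a uniformly random ordered pair of distinct values from {1, …, 20}; by symmetry P[π(i) < π(i+1)] = 1/2.
By linearity: E[X] = 19 · (1/2) = (20 − 1) · (1/2) = 19/2 ≈ 9.50000.

E[X] = 19/2 = 9.50000.


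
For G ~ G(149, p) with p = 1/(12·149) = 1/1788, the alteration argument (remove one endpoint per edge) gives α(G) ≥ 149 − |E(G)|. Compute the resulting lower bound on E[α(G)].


E[|E(G)|] = C(149, 2)·p = 11026 · (1/1788) = 37/6.
E[α(G)] ≥ n − E[|E(G)|] = 149 − 37/6 = 857/6.
Numerically: ≈ 142.833333.
(This is only a lower bound; the true E[α(G)] may be larger.)

E[α(G)] ≥ 857/6 ≈ 142.833333.


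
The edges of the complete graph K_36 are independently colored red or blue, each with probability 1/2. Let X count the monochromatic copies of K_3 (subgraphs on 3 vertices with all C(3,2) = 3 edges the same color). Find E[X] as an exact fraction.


Let X = Σ_S X_S over the C(36, 3) = 7140 subsets S of size 3, where X_S = 1 if the K_3 on S is monochromatic.
For a fixed S, the K_3 on S has C(3, 2) = 3 edges. P[all 3 edges red] = (1/2)^3, and likewise for blue, so P[monochromatic] = 2·(1/2)^3 = 2^{1 − 3} = 1/4.
By linearity: E[X] = C(36, 3) · 2^{1 − 3} = 7140 · 1/4 = 1785.
Numerically: E[X] ≈ 1785.00000.

E[X] = C(36,3)·2^(1−C(3,2)) = 1785 ≈ 1785.00000.


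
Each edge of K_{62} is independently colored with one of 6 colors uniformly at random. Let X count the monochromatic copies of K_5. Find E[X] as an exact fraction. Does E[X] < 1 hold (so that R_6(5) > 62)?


E[X] = C(62, 5) · 6^{1 − 10} = 6471002 · 6^{−9} = 6471002/10077696.
As a reduced fraction: E[X] = 3235501/5038848 ≈ 0.642111.
Is E[X] < 1? YES.
Since E[X] < 1, there exists a 6-coloring of K_{62} with no monochromatic K_5; hence R_6(5) > 62.

E[X] = 3235501/5038848 ≈ 0.642111; E[X] < 1, so R_6(5) > 62.


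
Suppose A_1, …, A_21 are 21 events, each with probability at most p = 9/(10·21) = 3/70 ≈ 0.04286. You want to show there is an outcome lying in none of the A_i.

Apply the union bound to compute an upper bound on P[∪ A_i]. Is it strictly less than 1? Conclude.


Union bound: P[∪_{i=1}^{21} A_i] ≤ Σ_i P[A_i] ≤ 21·p = 21·(3/70) = 9/10.
Numerically: 9/10 ≈ 0.90000.
Is 9/10 < 1? YES.
Since P[∪ A_i] ≤ 9/10 < 1, the complement has P[∩ A_i^c] ≥ 1 − 9/10 = 1/10 > 0, so some outcome avoids every A_i.

21·p = 9/10 ≈ 0.90000; existence CERTIFIED by the union bound.


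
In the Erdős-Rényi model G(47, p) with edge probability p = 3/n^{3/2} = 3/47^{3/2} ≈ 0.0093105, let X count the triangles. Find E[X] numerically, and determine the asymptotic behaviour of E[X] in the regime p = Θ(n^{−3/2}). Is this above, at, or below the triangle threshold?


Number of potential triangles: C(47, 3) = 16215.
Each occurs with probability p³ ≈ (0.0093105)³ ≈ 8.0709267e-07.
By linearity: E[X] = C(47, 3)·p³ ≈ 16215 · 8.0709267e-07 ≈ 0.01309.
Since α = 3/2 > 1, p = c/n^{3/2} = o(1/n) is below the triangle threshold p ~ 1/n. Asymptotically E[X] ~ (c³/6)·n^{3(1−α)} = (3³/6)·n^{-1.5} → 0, so by Markov's inequality G has no triangles w.h.p.

E[X] ≈ 0.01309; in regime p = Θ(1/n^{3/2}) E[X] tends to 0 (below the triangle threshold p ~ 1/n).


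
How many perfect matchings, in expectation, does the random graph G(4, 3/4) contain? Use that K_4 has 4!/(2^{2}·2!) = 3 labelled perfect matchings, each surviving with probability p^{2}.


K_4 has 4!/(2^{2}·2!) = 3 labelled perfect matchings.
For each such perfect matching H, let X_H = 1 if all 2 edges of H are present in G. Then P[X_H = 1] = p^{2} = (3/4)^{2} = 9/16.
By linearity: E[X] = Σ_H E[X_H] = 3 · p^{2} = 3 · 9/16 = 27/16.
Numerically: E[X] ≈ 1.69.

E[X] = 3 · (3/4)^{2} = 27/16 ≈ 1.69.


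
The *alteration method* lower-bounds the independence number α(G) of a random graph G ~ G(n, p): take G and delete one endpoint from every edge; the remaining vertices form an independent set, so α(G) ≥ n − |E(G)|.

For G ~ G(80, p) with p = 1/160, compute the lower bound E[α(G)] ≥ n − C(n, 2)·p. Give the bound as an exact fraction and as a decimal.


E[|E(G)|] = C(80, 2)·p = 3160 · (1/160) = 79/4.
E[α(G)] ≥ n − E[|E(G)|] = 80 − 79/4 = 241/4.
Numerically: ≈ 60.250.
(This is only a lower bound; the true E[α(G)] may be larger.)

E[α(G)] ≥ 241/4 ≈ 60.250.


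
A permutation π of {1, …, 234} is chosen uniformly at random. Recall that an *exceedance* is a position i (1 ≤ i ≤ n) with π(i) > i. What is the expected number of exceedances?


Write X = Σ_{i=1}^{234} X_i, where X_i = 1_{π(i) > i}.
For each fixed i, π(i) is uniform over {1, …, 234} (marginal of a uniform permutation), so P[π(i) > i] = (n − i)/n. Summing: Σ_{i=1}^{234} (n − i)/n = (0 + 1 + … + 233)/234 = 234(234 − 1)/(2·234) = (234 − 1)/2.
Hence E[X] = Σ_{i=1}^{234} (234 − i)/234 = 233/2 ≈ 116.500000.

E[X] = 233/2 = 116.500000.


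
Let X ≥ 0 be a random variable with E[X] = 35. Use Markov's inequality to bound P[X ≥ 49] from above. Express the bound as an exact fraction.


μ = E[X] = 35, a = 49.
Markov: P[X ≥ 49] ≤ μ/a = (35)/49 = 5/7.
Numerically: ≈ 0.71429.
(Since a = 49 > μ = 35.00000, the bound 5/7 is < 1 and informative.)

P[X ≥ 49] ≤ 5/7 ≈ 0.71429.


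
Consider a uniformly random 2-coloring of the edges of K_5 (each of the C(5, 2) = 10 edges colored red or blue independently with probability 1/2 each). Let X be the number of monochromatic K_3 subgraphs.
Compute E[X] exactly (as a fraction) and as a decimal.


Let X = Σ_S X_S over the C(5, 3) = 10 subsets S of size 3, where X_S = 1 if the K_3 on S is monochromatic.
For a fixed S, the K_3 on S has C(3, 2) = 3 edges. P[all 3 edges red] = (1/2)^3, and likewise for blue, so P[monochromatic] = 2·(1/2)^3 = 2^{1 − 3} = 1/4.
By linearity: E[X] = C(5, 3) · 2^{1 − 3} = 10 · 1/4 = 5/2.
Numerically: E[X] ≈ 2.500.

E[X] = C(5,3)·2^(1−C(3,2)) = 5/2 ≈ 2.500.


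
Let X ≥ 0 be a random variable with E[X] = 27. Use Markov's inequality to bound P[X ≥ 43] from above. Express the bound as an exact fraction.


μ = E[X] = 27, a = 43.
Markov: P[X ≥ 43] ≤ μ/a = (27)/43 = 27/43.
Numerically: ≈ 0.628.
(Since a = 43 > μ = 27.000, the bound 27/43 is < 1 and informative.)

P[X ≥ 43] ≤ 27/43 ≈ 0.628.


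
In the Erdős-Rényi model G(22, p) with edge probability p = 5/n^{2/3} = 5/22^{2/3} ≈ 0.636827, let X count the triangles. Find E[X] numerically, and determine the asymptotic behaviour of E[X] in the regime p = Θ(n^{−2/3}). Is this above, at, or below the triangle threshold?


Number of potential triangles: C(22, 3) = 1540.
Each occurs with probability p³ ≈ (0.636827)³ ≈ 2.58264463e-01.
By linearity: E[X] = C(22, 3)·p³ ≈ 1540 · 2.58264463e-01 ≈ 397.727273.
Since α = 2/3 < 1, p = c/n^{2/3} ≫ 1/n is above the triangle threshold p ~ 1/n. Asymptotically E[X] ~ (c³/6)·n^{3(1−α)} = (5³/6)·n^{1} → ∞; triangles are abundant w.h.p.

E[X] ≈ 397.727273; in regime p = Θ(1/n^{2/3}) E[X] diverges (above the triangle threshold p ~ 1/n).


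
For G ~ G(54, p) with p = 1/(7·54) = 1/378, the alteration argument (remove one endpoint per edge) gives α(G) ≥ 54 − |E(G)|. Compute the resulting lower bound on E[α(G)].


E[|E(G)|] = C(54, 2)·p = 1431 · (1/378) = 53/14.
E[α(G)] ≥ n − E[|E(G)|] = 54 − 53/14 = 703/14.
Numerically: ≈ 50.214.
(This is only a lower bound; the true E[α(G)] may be larger.)

E[α(G)] ≥ 703/14 ≈ 50.214.


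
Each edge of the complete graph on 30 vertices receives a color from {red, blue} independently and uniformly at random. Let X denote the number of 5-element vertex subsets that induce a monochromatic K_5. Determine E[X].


Let X = Σ_S X_S over the C(30, 5) = 142506 subsets S of size 5, where X_S = 1 if the K_5 on S is monochromatic.
For a fixed S, the K_5 on S has C(5, 2) = 10 edges. P[all 10 edges red] = (1/2)^10, and likewise for blue, so P[monochromatic] = 2·(1/2)^10 = 2^{1 − 10} = 1/512.
Summing: E[X] = C(30, 5) · 2^{1 − 10} = 142506 · 1/512 = 71253/256.
Numerically: E[X] ≈ 278.332031.

E[X] = C(30,5)·2^(1−C(5,2)) = 71253/256 ≈ 278.332031.


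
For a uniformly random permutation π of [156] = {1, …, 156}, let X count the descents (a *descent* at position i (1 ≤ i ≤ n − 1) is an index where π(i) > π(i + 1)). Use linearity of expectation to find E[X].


Write X = Σ X_I over i = 1, …, 155, with X_I the indicator of one descent.
There are 155 indicators.
For each fixed i, the pair (π(i), π(i+1)) is a uniformly random ordered pair of distinct values from {1, …, 156}; by symmetry P[π(i) > π(i+1)] = 1/2.
By linearity: E[X] = 155 · (1/2) = (156 − 1) · (1/2) = 155/2 ≈ 77.500000.

E[X] = 155/2 = 77.500000.


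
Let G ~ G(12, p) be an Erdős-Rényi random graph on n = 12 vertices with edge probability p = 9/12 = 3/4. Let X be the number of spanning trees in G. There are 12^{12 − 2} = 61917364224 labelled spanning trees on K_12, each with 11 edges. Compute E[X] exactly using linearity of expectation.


K_12 has 12^{12 − 2} = 61917364224 labelled spanning trees.
For each such spanning tree H, let X_H = 1 if all 11 edges of H are present in G. Then P[X_H = 1] = p^{11} = (3/4)^{11} = 177147/4194304.
By linearity of expectation: E[X] = Σ_H E[X_H] = 61917364224 · p^{11} = 61917364224 · 177147/4194304 = 10460353203/4.
Numerically: E[X] ≈ 2.61509e+09.

E[X] = 61917364224 · (3/4)^{11} = 10460353203/4 ≈ 2.61509e+09.


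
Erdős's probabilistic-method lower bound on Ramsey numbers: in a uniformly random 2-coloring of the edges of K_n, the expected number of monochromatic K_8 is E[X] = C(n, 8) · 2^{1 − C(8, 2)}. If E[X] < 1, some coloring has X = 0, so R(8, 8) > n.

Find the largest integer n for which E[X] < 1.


We need C(n, 8) · 2^{1 − 28} < 1, i.e. C(n, 8) < 2^{28 − 1} = 134217728.
Check values of n near the boundary:
  n = 40: C(40, 8) = 76904685; 76904685 < 134217728? YES
  n = 41: C(41, 8) = 95548245; 95548245 < 134217728? YES
  n = 42: C(42, 8) = 118030185; 118030185 < 134217728? YES
  n = 43: C(43, 8) = 145008513; 145008513 < 134217728? NO
  n = 44: C(44, 8) = 177232627; 177232627 < 134217728? NO
  n = 45: C(45, 8) = 215553195; 215553195 < 134217728? NO
The largest n with C(n, 8) < 134217728 is n = 42 (where E[X] = 118030185/134217728 ≈ 0.879). Hence R(8, 8) > 42, i.e. R(8, 8) ≥ 43.

Largest n = 42; hence R(8, 8) > 42.


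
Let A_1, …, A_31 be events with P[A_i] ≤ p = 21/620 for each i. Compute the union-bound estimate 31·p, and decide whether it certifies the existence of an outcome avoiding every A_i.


Union bound: P[∪_{i=1}^{31} A_i] ≤ Σ_i P[A_i] ≤ 31·p = 31·(21/620) = 21/20.
Numerically: 21/20 ≈ 1.05000.
Is 21/20 < 1? NO.
Since the bound 21/20 is ≥ 1, the union bound is uninformative here; it does NOT by itself certify existence.

31·p = 21/20 ≈ 1.05000; existence NOT certified by the union bound.


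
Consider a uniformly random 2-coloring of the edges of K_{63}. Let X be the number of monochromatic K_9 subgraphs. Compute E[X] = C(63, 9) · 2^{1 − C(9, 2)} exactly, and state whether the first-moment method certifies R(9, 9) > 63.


E[X] = C(63, 9) · 2^{1 − 36} = 23667689815 · 2^{−35} = 23667689815/34359738368.
As a reduced fraction: E[X] = 23667689815/34359738368 ≈ 0.68882.
Is E[X] < 1? YES.
Since E[X] < 1, there exists a 2-coloring of K_{63} with no monochromatic K_9; hence R(9, 9) > 63.

E[X] = 23667689815/34359738368 ≈ 0.68882; E[X] < 1, so R(9, 9) > 63.


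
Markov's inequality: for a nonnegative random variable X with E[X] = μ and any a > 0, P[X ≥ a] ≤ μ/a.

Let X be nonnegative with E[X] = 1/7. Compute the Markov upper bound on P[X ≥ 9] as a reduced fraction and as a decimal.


μ = E[X] = 1/7, a = 9.
Markov: P[X ≥ 9] ≤ μ/a = (1/7)/9 = 1/63.
Numerically: ≈ 0.0159.
(Since a = 9 > μ = 0.1429, the bound 1/63 is < 1 and informative.)

P[X ≥ 9] ≤ 1/63 ≈ 0.0159.


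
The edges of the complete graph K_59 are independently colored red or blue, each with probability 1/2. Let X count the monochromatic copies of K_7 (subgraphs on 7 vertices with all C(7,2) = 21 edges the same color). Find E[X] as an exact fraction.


Let X = Σ_S X_S over the C(59, 7) = 341149446 subsets S of size 7, where X_S = 1 if the K_7 on S is monochromatic.
For a fixed S, the K_7 on S has C(7, 2) = 21 edges. P[all 21 edges red] = (1/2)^21, and likewise for blue, so P[monochromatic] = 2·(1/2)^21 = 2^{1 − 21} = 1/1048576.
By linearity of expectation: E[X] = C(59, 7) · 2^{1 − 21} = 341149446 · 1/1048576 = 170574723/524288.
Numerically: E[X] ≈ 325.34546.

E[X] = C(59,7)·2^(1−C(7,2)) = 170574723/524288 ≈ 325.34546.


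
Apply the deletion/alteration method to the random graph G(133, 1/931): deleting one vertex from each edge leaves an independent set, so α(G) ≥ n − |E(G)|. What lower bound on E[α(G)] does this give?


E[|E(G)|] = C(133, 2)·p = 8778 · (1/931) = 66/7.
E[α(G)] ≥ n − E[|E(G)|] = 133 − 66/7 = 865/7.
Numerically: ≈ 123.5714.
(This is only a lower bound; the true E[α(G)] may be larger.)

E[α(G)] ≥ 865/7 ≈ 123.5714.


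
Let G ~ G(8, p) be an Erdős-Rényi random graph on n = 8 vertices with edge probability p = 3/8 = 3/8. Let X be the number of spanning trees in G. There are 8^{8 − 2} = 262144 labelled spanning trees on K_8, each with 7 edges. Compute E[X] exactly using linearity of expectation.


K_8 has 8^{8 − 2} = 262144 labelled spanning trees.
For each such spanning tree H, let X_H = 1 if all 7 edges of H are present in G. Then P[X_H = 1] = p^{7} = (3/8)^{7} = 2187/2097152.
By linearity of expectation: E[X] = Σ_H E[X_H] = 262144 · p^{7} = 262144 · 2187/2097152 = 2187/8.
Numerically: E[X] ≈ 273.4.

E[X] = 262144 · (3/8)^{7} = 2187/8 ≈ 273.4.


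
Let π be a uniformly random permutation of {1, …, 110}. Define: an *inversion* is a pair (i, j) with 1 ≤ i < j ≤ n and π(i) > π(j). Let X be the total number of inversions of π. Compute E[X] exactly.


Write X = Σ X_I over the C(110, 2) = 5995 pairs i < j, with X_I the indicator of one inversion.
There are 5995 indicators.
For each fixed pair i < j, the values π(i) and π(j) are two distinct elements of {1, …, 110} in uniformly random order; by symmetry P[π(i) > π(j)] = 1/2.
By linearity: E[X] = 5995 · (1/2) = C(110, 2) · (1/2) = 5995/2 = 5995/2 ≈ 2997.500.

E[X] = 5995/2 = 2997.500.


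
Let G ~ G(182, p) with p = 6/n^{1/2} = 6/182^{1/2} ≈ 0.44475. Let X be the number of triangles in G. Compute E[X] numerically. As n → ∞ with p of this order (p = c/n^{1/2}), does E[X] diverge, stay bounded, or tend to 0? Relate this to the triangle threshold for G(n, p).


Number of potential triangles: C(182, 3) = 988260.
Each occurs with probability p³ ≈ (0.44475)³ ≈ 8.79724464e-02.
By linearity: E[X] = C(182, 3)·p³ ≈ 988260 · 8.79724464e-02 ≈ 86939.649853.
Since α = 1/2 < 1, p = c/n^{1/2} ≫ 1/n is above the triangle threshold p ~ 1/n. Asymptotically E[X] ~ (c³/6)·n^{3(1−α)} = (6³/6)·n^{1.5} → ∞; triangles are abundant w.h.p.

E[X] ≈ 86939.649853; in regime p = Θ(1/n^{1/2}) E[X] diverges (above the triangle threshold p ~ 1/n).


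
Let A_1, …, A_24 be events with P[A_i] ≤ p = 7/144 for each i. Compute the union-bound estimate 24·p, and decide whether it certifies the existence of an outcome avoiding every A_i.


Union bound: P[∪_{i=1}^{24} A_i] ≤ Σ_i P[A_i] ≤ 24·p = 24·(7/144) = 7/6.
Numerically: 7/6 ≈ 1.16667.
Is 7/6 < 1? NO.
Since the bound 7/6 is ≥ 1, the union bound is uninformative here; it does NOT by itself certify existence.

24·p = 7/6 ≈ 1.16667; existence NOT certified by the union bound.


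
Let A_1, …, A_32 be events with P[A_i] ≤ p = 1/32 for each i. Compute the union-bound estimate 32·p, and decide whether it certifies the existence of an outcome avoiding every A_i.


Union bound: P[∪_{i=1}^{32} A_i] ≤ Σ_i P[A_i] ≤ 32·p = 32·(1/32) = 1.
Numerically: 1 ≈ 1.000.
Is 1 < 1? NO.
Since the bound 1 is ≥ 1, the union bound is uninformative here; it does NOT by itself certify existence.

32·p = 1 ≈ 1.000; existence NOT certified by the union bound.


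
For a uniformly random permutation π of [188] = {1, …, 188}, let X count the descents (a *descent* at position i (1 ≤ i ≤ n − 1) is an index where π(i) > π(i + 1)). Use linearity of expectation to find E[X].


Write X = Σ X_I over i = 1, …, 187, with X_I the indicator of one descent.
There are 187 indicators.
For each fixed i, the pair (π(i), π(i+1)) is a uniformly random ordered pair of distinct values from {1, …, 188}; by symmetry P[π(i) > π(i+1)] = 1/2.
By linearity: E[X] = 187 · (1/2) = (188 − 1) · (1/2) = 187/2 ≈ 93.50000.

E[X] = 187/2 = 93.50000.


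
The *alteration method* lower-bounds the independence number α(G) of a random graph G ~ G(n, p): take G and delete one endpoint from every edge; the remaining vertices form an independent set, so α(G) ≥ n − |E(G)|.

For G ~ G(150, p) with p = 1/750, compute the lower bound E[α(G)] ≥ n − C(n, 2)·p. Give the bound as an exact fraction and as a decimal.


E[|E(G)|] = C(150, 2)·p = 11175 · (1/750) = 149/10.
E[α(G)] ≥ n − E[|E(G)|] = 150 − 149/10 = 1351/10.
Numerically: ≈ 135.100000.
(This is only a lower bound; the true E[α(G)] may be larger.)

E[α(G)] ≥ 1351/10 ≈ 135.100000.


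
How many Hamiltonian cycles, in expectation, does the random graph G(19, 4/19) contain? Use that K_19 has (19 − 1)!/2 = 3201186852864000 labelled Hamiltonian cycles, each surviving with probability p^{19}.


K_19 has (19 − 1)!/2 = 3201186852864000 labelled Hamiltonian cycles.
For each such Hamiltonian cycle H, let X_H = 1 if all 19 edges of H are present in G. Then P[X_H = 1] = p^{19} = (4/19)^{19} = 274877906944/1978419655660313589123979.
By linearity of expectation: E[X] = Σ_H E[X_H] = 3201186852864000 · p^{19} = 3201186852864000 · 274877906944/1978419655660313589123979 = 879935541851906811887616000/1978419655660313589123979.
Numerically: E[X] ≈ 444.8.

E[X] = 3201186852864000 · (4/19)^{19} = 879935541851906811887616000/1978419655660313589123979 ≈ 444.8.


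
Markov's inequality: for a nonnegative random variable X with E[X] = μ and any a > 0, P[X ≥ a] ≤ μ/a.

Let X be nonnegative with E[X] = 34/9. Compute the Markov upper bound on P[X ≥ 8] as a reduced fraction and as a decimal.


μ = E[X] = 34/9, a = 8.
Markov: P[X ≥ 8] ≤ μ/a = (34/9)/8 = 17/36.
Numerically: ≈ 0.47222.
(Since a = 8 > μ = 3.77778, the bound 17/36 is < 1 and informative.)

P[X ≥ 8] ≤ 17/36 ≈ 0.47222.


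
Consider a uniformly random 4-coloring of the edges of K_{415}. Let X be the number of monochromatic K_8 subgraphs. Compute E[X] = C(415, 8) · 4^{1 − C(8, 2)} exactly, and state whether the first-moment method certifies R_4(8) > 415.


E[X] = C(415, 8) · 4^{1 − 28} = 20388455694719685 · 4^{−27} = 20388455694719685/18014398509481984.
As a reduced fraction: E[X] = 20388455694719685/18014398509481984 ≈ 1.132.
Is E[X] < 1? NO.
Since E[X] ≥ 1, the first-moment bound is inconclusive at n = 415; it does NOT by itself certify R_4(8) > 415.

E[X] = 20388455694719685/18014398509481984 ≈ 1.132; E[X] ≥ 1; first-moment method inconclusive here.
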